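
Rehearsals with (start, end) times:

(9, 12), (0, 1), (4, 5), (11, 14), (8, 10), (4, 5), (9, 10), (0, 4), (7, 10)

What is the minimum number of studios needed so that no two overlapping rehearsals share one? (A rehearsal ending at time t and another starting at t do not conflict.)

4

Events (time:±→running): 0:+→1 0:+→2 1:-→1 4:-→0 4:+→1 4:+→2 5:-→1 5:-→0 7:+→1 8:+→2 9:+→3 9:+→4 … peak 4.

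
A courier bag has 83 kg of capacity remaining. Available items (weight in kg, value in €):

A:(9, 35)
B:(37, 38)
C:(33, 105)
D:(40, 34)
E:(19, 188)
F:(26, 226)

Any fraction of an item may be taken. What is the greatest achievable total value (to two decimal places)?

541.27

Ratios (sorted): E 9.89, F 8.69, A 3.89, C 3.18, B 1.03, D 0.85
take E (19 @ 188); take F (26 @ 226); take A (9 @ 35); take 29/33 of C → 92.27. Capacity used 83/83.
Total value = 541.27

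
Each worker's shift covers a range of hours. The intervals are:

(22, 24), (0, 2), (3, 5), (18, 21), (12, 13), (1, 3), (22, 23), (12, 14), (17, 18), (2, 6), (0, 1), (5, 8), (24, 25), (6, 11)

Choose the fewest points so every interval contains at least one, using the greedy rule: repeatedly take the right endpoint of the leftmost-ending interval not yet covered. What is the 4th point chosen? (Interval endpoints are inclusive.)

13

Process intervals by earliest right end; each time one isn't hit yet, stab at its right endpoint.
By right end: [0,1]  [0,2]  [1,3]  [3,5]  [2,6]  [5,8]  [6,11]  [12,13]  [12,14]  [17,18]  [18,21]  [22,23]  [22,24]  [24,25]
[0,1] uncovered → point at 1; [3,5] uncovered → point at 5; [6,11] uncovered → point at 11; [12,13] uncovered → point at 13; [17,18] uncovered → point at 18; [22,23] uncovered → point at 23; [24,25] uncovered → point at 25.
Points: 1, 5, 11, 13, 18, 23, 25 (7 total).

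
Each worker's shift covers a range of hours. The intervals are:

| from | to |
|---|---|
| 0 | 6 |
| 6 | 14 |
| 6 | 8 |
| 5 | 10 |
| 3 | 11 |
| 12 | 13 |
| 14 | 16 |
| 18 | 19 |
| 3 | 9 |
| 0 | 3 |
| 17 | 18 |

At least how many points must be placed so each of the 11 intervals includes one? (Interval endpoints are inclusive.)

5

Sorted: [0,3] [0,6] [6,8] [3,9] [5,10] [3,11] [12,13] [6,14] [14,16] [17,18] [18,19]
{[0,3],[0,6]} hit by 3; {[6,8],[3,9],[5,10],[3,11]} hit by 8; {[12,13],[6,14]} hit by 13; {[14,16]} hit by 16; {[17,18],[18,19]} hit by 18.
Points: 3, 8, 13, 16, 18 (5 total).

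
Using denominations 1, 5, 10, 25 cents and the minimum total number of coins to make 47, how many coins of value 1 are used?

Use the largest denomination that fits, subtract, and repeat.
47 = 1×25 + 2×10 + 2×1
Count of 1: 2

2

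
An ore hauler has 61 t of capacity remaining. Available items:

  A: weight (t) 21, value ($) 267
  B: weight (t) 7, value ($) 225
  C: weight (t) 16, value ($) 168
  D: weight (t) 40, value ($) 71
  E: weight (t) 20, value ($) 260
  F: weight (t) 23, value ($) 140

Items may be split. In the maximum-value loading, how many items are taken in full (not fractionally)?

3

Ratios (sorted): B 32.14, E 13.00, A 12.71, C 10.50, F 6.09, D 1.77
take B (7 @ 225); take E (20 @ 260); take A (21 @ 267); take 13/16 of C → 136.50. Capacity used 61/61.
3 item(s) taken whole; one partial (take 13/16 of C).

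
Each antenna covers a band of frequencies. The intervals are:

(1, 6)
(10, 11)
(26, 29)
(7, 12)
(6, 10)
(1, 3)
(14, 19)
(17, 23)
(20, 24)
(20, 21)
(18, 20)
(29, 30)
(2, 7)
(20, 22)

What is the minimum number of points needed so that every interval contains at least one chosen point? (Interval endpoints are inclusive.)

By right end: [1,3]  [1,6]  [2,7]  [6,10]  [10,11]  [7,12]  [14,19]  [18,20]  [20,21]  [20,22]  [17,23]  [20,24]  [26,29]  [29,30]
[1,3] uncovered → point at 3; [6,10] uncovered → point at 10; [14,19] uncovered → point at 19; [20,21] uncovered → point at 21; [26,29] uncovered → point at 29.
Points: 3, 10, 19, 21, 29 (5 total).

5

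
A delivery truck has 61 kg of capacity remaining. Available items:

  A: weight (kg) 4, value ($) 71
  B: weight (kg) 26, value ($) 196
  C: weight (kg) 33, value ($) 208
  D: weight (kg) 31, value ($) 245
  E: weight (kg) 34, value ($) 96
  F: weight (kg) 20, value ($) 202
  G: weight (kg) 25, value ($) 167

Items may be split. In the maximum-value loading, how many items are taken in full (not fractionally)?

3

Order: A (71/4=17.75) > F (202/20=10.10) > D (245/31=7.90) > B (196/26=7.54) > G (167/25=6.68) > C (208/33=6.30) > E (96/34=2.82)
Fill: take A (4 @ 71) → take F (20 @ 202) → take D (31 @ 245) → take 6/26 of B → 45.23; 61/61 used.
3 item(s) taken whole; one partial (take 6/26 of B).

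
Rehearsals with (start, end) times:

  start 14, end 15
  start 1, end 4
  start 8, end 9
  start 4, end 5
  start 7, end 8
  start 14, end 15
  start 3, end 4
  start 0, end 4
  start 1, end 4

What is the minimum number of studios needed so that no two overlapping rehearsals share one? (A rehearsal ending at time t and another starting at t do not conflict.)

Count concurrent intervals with a sweep; the peak is the room count.
Events (time:±→running): 0:+→1 1:+→2 1:+→3 3:+→4 … peak 4.

4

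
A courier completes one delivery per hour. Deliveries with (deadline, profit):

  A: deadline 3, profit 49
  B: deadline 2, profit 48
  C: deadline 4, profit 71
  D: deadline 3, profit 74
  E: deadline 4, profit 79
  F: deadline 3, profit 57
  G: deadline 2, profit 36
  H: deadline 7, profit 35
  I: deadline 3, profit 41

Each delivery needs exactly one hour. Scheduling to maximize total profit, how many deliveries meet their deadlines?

5

Take jobs in profit order; each goes to the latest open slot no later than its deadline.
Profit order: E=79 D=74 C=71 F=57 A=49 B=48 I=41 G=36 H=35
Assign: E→slot 4, D→slot 3, C→slot 2, F→slot 1, A skipped, B skipped, I skipped, G skipped, H→slot 7.
Slots: [1:F] [2:C] [3:D] [4:E] [7:H]
5 of 9 scheduled.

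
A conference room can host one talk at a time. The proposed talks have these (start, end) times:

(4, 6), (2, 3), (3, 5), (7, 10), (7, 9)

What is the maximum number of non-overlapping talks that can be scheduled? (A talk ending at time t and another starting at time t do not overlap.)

3

Greedy by earliest finish: after sorting by end time, pick each interval compatible with the last pick.
Sorted by end: (2,3)  (3,5)  (4,6)  (7,9)  (7,10)
take (2,3); take (3,5); take (7,9).
Selected 3 talks.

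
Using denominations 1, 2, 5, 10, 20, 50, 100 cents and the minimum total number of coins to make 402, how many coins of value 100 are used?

4

Use the largest denomination that fits, subtract, and repeat.
402 = 4×100 + 1×2
Count of 100: 4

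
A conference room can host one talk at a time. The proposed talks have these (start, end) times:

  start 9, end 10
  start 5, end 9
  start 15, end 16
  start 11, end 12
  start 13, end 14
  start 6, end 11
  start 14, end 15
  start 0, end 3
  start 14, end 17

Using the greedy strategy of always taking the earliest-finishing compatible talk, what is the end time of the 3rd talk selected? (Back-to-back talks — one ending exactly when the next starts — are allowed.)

10

Greedy by earliest finish: after sorting by end time, pick each interval compatible with the last pick.
Sorted by end: (0,3)  (5,9)  (9,10)  (6,11)  (11,12)  (13,14)  (14,15)  (15,16)  (14,17)
take (0,3); take (5,9); take (9,10); take (11,12); take (13,14); take (14,15); take (15,16).
Selected: (0,3) (5,9) (9,10) (11,12) (13,14) (14,15) (15,16)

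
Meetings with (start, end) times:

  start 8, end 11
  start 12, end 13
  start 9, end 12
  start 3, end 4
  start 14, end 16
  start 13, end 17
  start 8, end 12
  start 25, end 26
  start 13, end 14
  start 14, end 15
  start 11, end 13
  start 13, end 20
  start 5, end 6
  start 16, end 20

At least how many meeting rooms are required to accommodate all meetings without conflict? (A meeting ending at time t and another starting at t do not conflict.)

starts: [3, 5, 8, 8, 9, 11, 12, 13, 13, 13, 14, 14, 16, 25]
ends:   [4, 6, 11, 12, 12, 13, 13, 14, 15, 16, 17, 20, 20, 26]
s3→1 e4→0 s5→1 e6→0 s8→1 s8→2 s9→3 e11→2 s11→3 e12→2 e12→1 s12→2 e13→1 e13→0 s13→1 s13→2 s13→3 e14→2 s14→3 s14→4  — peak 4.

4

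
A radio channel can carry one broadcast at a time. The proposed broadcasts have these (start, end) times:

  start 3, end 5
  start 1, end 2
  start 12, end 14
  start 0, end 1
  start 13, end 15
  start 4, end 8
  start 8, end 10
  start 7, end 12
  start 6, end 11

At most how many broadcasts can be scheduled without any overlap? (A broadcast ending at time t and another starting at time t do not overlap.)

5

Sort by end time and greedily take each interval whose start is ≥ the last chosen end.
By end time: (0,1), (1,2), (3,5), (4,8), (8,10), (6,11), (7,12), (12,14), (13,15).
Pick (0,1); next start ≥ 1 → (1,2); next start ≥ 2 → (3,5); next start ≥ 5 → (8,10); next start ≥ 10 → (12,14).
Selected 5 broadcasts.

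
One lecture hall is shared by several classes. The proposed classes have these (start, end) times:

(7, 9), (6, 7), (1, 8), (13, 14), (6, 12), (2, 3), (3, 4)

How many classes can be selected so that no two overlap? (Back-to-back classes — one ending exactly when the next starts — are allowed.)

5

Greedy by earliest finish: after sorting by end time, pick each interval compatible with the last pick.
Sorted by end: (2,3)  (3,4)  (6,7)  (1,8)  (7,9)  (6,12)  (13,14)
take (2,3); take (3,4); take (6,7); take (7,9); take (13,14).
Selected 5 classes.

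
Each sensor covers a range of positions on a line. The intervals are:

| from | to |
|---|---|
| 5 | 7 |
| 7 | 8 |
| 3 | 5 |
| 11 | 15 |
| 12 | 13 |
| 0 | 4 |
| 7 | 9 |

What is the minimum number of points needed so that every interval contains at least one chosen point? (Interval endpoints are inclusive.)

By right end: [0,4]  [3,5]  [5,7]  [7,8]  [7,9]  [12,13]  [11,15]
[0,4] uncovered → point at 4; [5,7] uncovered → point at 7; [12,13] uncovered → point at 13.
Points: 4, 7, 13 (3 total).

3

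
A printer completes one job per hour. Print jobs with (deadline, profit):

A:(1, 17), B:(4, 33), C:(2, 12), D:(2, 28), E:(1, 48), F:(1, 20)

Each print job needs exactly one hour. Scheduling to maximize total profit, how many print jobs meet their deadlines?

3

By profit: E(d1,48), B(d4,33), D(d2,28), F(d1,20), A(d1,17), C(d2,12)
E→slot 1; B→slot 4; D→slot 2; F skipped; A skipped; C skipped.
3 of 6 scheduled.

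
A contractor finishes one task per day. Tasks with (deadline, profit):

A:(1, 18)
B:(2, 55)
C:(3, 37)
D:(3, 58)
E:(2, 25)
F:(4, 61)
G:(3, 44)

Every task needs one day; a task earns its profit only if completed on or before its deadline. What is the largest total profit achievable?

Profit order: F=61 D=58 B=55 G=44 C=37 E=25 A=18
Assign: F→slot 4, D→slot 3, B→slot 2, G→slot 1, C skipped, E skipped, A skipped.
Slots: [1:G] [2:B] [3:D] [4:F]
Profit = 44 + 55 + 58 + 61 = 218

218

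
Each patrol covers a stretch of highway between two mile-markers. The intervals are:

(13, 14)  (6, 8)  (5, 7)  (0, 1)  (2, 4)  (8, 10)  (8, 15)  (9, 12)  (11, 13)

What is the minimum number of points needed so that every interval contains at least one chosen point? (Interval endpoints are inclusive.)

5

By right end: [0,1]  [2,4]  [5,7]  [6,8]  [8,10]  [9,12]  [11,13]  [13,14]  [8,15]
[0,1] uncovered → point at 1; [2,4] uncovered → point at 4; [5,7] uncovered → point at 7; [8,10] uncovered → point at 10; [11,13] uncovered → point at 13.
Points: 1, 4, 7, 10, 13 (5 total).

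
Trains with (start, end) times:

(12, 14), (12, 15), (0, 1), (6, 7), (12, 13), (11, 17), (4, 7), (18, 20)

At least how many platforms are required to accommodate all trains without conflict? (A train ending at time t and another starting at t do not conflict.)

4

The answer is the maximum number of intervals overlapping at any instant.
Events (time:±→running): 0:+→1 1:-→0 4:+→1 6:+→2 7:-→1 7:-→0 11:+→1 12:+→2 12:+→3 12:+→4 … peak 4.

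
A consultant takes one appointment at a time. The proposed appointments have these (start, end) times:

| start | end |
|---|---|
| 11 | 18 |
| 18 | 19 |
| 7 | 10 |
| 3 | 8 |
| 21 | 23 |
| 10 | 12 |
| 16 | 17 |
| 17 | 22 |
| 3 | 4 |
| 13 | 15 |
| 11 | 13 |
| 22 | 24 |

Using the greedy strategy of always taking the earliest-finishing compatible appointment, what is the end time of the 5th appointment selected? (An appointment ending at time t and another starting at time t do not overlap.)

17

By end time: (3,4), (3,8), (7,10), (10,12), (11,13), (13,15), (16,17), (11,18), (18,19), (17,22), (21,23), (22,24).
Pick (3,4); next start ≥ 4 → (7,10); next start ≥ 10 → (10,12); next start ≥ 12 → (13,15); next start ≥ 15 → (16,17); next start ≥ 17 → (18,19); next start ≥ 19 → (21,23).
Selected: (3,4) (7,10) (10,12) (13,15) (16,17) (18,19) (21,23)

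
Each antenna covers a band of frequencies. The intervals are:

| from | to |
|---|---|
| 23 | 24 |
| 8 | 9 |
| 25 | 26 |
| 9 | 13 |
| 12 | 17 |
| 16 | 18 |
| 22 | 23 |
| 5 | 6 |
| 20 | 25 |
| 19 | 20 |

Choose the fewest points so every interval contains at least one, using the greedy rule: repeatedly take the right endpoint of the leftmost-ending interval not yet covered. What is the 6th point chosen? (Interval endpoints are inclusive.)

26

Sorted: [5,6] [8,9] [9,13] [12,17] [16,18] [19,20] [22,23] [23,24] [20,25] [25,26]
{[5,6]} hit by 6; {[8,9],[9,13]} hit by 9; {[12,17],[16,18]} hit by 17; {[19,20]} hit by 20; {[22,23],[23,24],[20,25]} hit by 23; {[25,26]} hit by 26.
Points: 6, 9, 17, 20, 23, 26 (6 total).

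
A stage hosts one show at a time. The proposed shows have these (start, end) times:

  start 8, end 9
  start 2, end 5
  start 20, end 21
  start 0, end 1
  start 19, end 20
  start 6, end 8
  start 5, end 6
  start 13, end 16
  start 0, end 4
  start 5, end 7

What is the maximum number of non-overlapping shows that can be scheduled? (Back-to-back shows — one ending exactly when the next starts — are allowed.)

Greedy by earliest finish: after sorting by end time, pick each interval compatible with the last pick.
Sorted by end: (0,1)  (0,4)  (2,5)  (5,6)  (5,7)  (6,8)  (8,9)  (13,16)  (19,20)  (20,21)
take (0,1); take (2,5); take (5,6); skip (5,7); take (6,8); take (8,9); take (13,16); take (19,20); take (20,21).
Selected 8 shows.

8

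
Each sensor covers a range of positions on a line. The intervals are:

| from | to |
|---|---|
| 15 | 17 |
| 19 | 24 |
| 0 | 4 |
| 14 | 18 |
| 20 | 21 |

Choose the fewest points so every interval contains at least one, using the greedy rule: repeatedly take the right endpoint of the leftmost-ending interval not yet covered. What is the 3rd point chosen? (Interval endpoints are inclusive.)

21

Sort by right endpoint; whenever an interval is uncovered, place a point at its right end.
Sorted: [0,4] [15,17] [14,18] [20,21] [19,24]
{[0,4]} hit by 4; {[15,17],[14,18]} hit by 17; {[20,21],[19,24]} hit by 21.
Points: 4, 17, 21 (3 total).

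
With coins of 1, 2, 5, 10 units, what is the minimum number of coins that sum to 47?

Greedy: take as many of the largest coin as possible, then repeat with the remainder.
47 − 4×10→7 − 1×5→2 − 1×2→0
Total coins = 4 + 1 + 1 = 6

6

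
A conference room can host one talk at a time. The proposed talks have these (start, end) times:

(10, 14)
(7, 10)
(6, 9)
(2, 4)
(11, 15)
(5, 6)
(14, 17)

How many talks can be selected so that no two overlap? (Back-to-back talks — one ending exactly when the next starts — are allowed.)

5

Order by finish time; keep every interval that doesn't clash with the previous kept one.
Sorted by end: (2,4)  (5,6)  (6,9)  (7,10)  (10,14)  (11,15)  (14,17)
take (2,4); take (5,6); take (6,9); take (10,14); take (14,17).
Selected 5 talks.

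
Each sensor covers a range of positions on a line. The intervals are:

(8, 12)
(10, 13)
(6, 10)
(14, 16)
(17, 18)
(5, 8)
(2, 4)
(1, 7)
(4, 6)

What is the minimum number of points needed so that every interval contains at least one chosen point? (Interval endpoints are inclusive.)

Sorted: [2,4] [4,6] [1,7] [5,8] [6,10] [8,12] [10,13] [14,16] [17,18]
{[2,4],[4,6],[1,7]} hit by 4; {[5,8],[6,10],[8,12]} hit by 8; {[10,13]} hit by 13; {[14,16]} hit by 16; {[17,18]} hit by 18.
Points: 4, 8, 13, 16, 18 (5 total).

5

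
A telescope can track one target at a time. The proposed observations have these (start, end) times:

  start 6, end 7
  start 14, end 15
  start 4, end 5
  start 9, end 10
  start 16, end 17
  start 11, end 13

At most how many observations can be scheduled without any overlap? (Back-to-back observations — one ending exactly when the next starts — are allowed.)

6

Sort by end time and greedily take each interval whose start is ≥ the last chosen end.
By end time: (4,5), (6,7), (9,10), (11,13), (14,15), (16,17).
Pick (4,5); next start ≥ 5 → (6,7); next start ≥ 7 → (9,10); next start ≥ 10 → (11,13); next start ≥ 13 → (14,15); next start ≥ 15 → (16,17).
Selected 6 observations.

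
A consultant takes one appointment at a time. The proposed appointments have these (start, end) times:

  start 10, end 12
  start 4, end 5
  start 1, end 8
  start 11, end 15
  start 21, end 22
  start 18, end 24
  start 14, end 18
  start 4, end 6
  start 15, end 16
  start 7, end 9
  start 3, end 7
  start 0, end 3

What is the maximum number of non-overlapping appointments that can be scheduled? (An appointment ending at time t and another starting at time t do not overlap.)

By end time: (0,3), (4,5), (4,6), (3,7), (1,8), (7,9), (10,12), (11,15), (15,16), (14,18), (21,22), (18,24).
Pick (0,3); next start ≥ 3 → (4,5); next start ≥ 5 → (7,9); next start ≥ 9 → (10,12); next start ≥ 12 → (15,16); next start ≥ 16 → (21,22).
Selected 6 appointments.

6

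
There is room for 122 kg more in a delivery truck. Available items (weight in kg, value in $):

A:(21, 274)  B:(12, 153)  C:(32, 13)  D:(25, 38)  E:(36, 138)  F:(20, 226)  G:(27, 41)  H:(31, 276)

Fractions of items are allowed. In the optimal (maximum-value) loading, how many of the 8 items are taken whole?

Sort by value per unit weight and fill in that order.
Order: A (274/21=13.05) > B (153/12=12.75) > F (226/20=11.30) > H (276/31=8.90) > E (138/36=3.83) > D (38/25=1.52) > G (41/27=1.52) > C (13/32=0.41)
Fill: take A (21 @ 274) → take B (12 @ 153) → take F (20 @ 226) → take H (31 @ 276) → take E (36 @ 138) → take 2/25 of D → 3.04; 122/122 used.
5 item(s) taken whole; one partial (take 2/25 of D).

5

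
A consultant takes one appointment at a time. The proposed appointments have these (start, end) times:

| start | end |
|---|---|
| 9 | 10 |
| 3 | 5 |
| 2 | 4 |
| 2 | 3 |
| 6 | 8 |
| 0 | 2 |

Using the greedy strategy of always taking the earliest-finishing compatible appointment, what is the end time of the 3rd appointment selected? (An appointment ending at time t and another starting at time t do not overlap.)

5

Sort by end time and greedily take each interval whose start is ≥ the last chosen end.
By end time: (0,2), (2,3), (2,4), (3,5), (6,8), (9,10).
Pick (0,2); next start ≥ 2 → (2,3); next start ≥ 3 → (3,5); next start ≥ 5 → (6,8); next start ≥ 8 → (9,10).
Selected: (0,2) (2,3) (3,5) (6,8) (9,10)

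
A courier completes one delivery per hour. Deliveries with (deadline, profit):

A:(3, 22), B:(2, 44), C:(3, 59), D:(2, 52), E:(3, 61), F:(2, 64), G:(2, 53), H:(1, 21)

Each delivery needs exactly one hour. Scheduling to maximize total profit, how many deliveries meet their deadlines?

3

Sort by profit descending; place each in the latest free slot ≤ its deadline.
Profit order: F=64 E=61 C=59 G=53 D=52 B=44 A=22 H=21
Assign: F→slot 2, E→slot 3, C→slot 1, G skipped, D skipped, B skipped, A skipped, H skipped.
Slots: [1:C] [2:F] [3:E]
3 of 8 scheduled.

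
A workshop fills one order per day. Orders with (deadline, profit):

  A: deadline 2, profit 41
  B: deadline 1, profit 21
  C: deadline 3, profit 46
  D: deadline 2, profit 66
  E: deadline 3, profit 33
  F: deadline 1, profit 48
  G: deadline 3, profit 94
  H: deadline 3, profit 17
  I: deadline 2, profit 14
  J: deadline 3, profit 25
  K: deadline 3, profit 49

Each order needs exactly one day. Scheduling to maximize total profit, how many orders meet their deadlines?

Profit order: G=94 D=66 K=49 F=48 C=46 A=41 E=33 J=25 B=21 H=17 I=14
Assign: G→slot 3, D→slot 2, K→slot 1, F skipped, C skipped, A skipped, E skipped, J skipped, B skipped, H skipped, I skipped.
Slots: [1:K] [2:D] [3:G]
3 of 11 scheduled.

3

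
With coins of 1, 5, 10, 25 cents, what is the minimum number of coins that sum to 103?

Greedy: take as many of the largest coin as possible, then repeat with the remainder.
103 − 4×25→3 − 3×1→0
Total coins = 4 + 3 = 7

7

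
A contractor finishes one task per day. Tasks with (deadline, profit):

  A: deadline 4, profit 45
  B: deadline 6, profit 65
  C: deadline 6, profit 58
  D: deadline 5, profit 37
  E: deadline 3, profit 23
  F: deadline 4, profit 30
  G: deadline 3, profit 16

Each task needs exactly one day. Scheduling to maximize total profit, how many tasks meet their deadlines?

Sort by profit descending; place each in the latest free slot ≤ its deadline.
By profit: B(d6,65), C(d6,58), A(d4,45), D(d5,37), F(d4,30), E(d3,23), G(d3,16)
B→slot 6; C→slot 5; A→slot 4; D→slot 3; F→slot 2; E→slot 1; G skipped.
6 of 7 scheduled.

6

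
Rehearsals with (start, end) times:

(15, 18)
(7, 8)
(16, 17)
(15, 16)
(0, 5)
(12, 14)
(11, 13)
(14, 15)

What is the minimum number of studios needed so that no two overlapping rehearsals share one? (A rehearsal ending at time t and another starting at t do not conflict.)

The answer is the maximum number of intervals overlapping at any instant.
Events (time:±→running): 0:+→1 5:-→0 7:+→1 8:-→0 11:+→1 12:+→2 … peak 2.

2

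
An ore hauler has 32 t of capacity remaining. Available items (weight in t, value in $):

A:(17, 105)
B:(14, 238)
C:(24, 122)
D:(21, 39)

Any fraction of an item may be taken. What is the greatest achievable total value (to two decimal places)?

348.08

Sort by value per unit weight and fill in that order.
Order: B (238/14=17.00) > A (105/17=6.18) > C (122/24=5.08) > D (39/21=1.86)
Fill: take B (14 @ 238) → take A (17 @ 105) → take 1/24 of C → 5.08; 32/32 used.
Total value = 348.08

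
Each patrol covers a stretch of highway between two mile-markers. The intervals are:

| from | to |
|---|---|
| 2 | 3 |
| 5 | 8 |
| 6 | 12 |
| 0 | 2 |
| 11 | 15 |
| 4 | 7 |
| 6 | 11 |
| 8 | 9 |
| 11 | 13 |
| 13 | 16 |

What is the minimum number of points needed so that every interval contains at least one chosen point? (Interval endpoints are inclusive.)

Sorted: [0,2] [2,3] [4,7] [5,8] [8,9] [6,11] [6,12] [11,13] [11,15] [13,16]
{[0,2],[2,3]} hit by 2; {[4,7],[5,8]} hit by 7; {[8,9],[6,11],[6,12]} hit by 9; {[11,13],[11,15],[13,16]} hit by 13.
Points: 2, 7, 9, 13 (4 total).

4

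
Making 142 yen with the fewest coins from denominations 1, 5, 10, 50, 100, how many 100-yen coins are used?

142 = 1×100 + 4×10 + 2×1
Count of 100: 1

1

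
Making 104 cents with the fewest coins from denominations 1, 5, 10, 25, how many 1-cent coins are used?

4

Use the largest denomination that fits, subtract, and repeat.
104 = 4×25 + 4×1
Count of 1: 4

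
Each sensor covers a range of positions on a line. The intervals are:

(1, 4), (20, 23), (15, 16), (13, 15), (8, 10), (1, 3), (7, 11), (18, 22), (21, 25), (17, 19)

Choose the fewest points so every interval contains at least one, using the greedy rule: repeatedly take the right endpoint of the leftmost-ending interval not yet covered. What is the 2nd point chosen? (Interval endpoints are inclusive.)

10

Process intervals by earliest right end; each time one isn't hit yet, stab at its right endpoint.
By right end: [1,3]  [1,4]  [8,10]  [7,11]  [13,15]  [15,16]  [17,19]  [18,22]  [20,23]  [21,25]
[1,3] uncovered → point at 3; [8,10] uncovered → point at 10; [13,15] uncovered → point at 15; [17,19] uncovered → point at 19; [20,23] uncovered → point at 23.
Points: 3, 10, 15, 19, 23 (5 total).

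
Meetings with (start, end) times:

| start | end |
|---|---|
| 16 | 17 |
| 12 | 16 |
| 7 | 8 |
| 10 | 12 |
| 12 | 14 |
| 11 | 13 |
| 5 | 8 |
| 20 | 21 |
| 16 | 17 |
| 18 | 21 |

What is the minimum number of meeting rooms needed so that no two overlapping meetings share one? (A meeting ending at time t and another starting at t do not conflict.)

3

starts: [5, 7, 10, 11, 12, 12, 16, 16, 18, 20]
ends:   [8, 8, 12, 13, 14, 16, 17, 17, 21, 21]
s5→1 s7→2 e8→1 e8→0 s10→1 s11→2 e12→1 s12→2 s12→3  — peak 3.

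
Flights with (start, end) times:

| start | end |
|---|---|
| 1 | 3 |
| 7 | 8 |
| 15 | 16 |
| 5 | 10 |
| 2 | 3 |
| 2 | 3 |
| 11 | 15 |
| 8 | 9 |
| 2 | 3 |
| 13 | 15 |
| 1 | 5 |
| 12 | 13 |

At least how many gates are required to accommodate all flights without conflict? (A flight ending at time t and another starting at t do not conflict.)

5

Count concurrent intervals with a sweep; the peak is the room count.
Events (time:±→running): 1:+→1 1:+→2 2:+→3 2:+→4 2:+→5 … peak 5.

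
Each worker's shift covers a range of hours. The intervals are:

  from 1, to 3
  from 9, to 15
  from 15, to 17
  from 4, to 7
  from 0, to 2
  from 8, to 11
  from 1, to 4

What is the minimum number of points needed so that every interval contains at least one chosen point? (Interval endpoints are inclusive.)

4

Sort by right endpoint; whenever an interval is uncovered, place a point at its right end.
By right end: [0,2]  [1,3]  [1,4]  [4,7]  [8,11]  [9,15]  [15,17]
[0,2] uncovered → point at 2; [4,7] uncovered → point at 7; [8,11] uncovered → point at 11; [15,17] uncovered → point at 17.
Points: 2, 7, 11, 17 (4 total).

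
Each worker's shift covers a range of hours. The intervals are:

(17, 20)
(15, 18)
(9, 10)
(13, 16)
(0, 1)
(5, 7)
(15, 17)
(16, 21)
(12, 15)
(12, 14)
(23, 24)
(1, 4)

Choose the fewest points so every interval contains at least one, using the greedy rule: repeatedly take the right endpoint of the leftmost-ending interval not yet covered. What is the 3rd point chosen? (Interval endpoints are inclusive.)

10

By right end: [0,1]  [1,4]  [5,7]  [9,10]  [12,14]  [12,15]  [13,16]  [15,17]  [15,18]  [17,20]  [16,21]  [23,24]
[0,1] uncovered → point at 1; [5,7] uncovered → point at 7; [9,10] uncovered → point at 10; [12,14] uncovered → point at 14; [15,17] uncovered → point at 17; [23,24] uncovered → point at 24.
Points: 1, 7, 10, 14, 17, 24 (6 total).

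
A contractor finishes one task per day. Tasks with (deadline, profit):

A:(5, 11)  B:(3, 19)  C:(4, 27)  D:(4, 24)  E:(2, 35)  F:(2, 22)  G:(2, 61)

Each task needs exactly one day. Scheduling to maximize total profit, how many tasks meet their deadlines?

5

Take jobs in profit order; each goes to the latest open slot no later than its deadline.
Profit order: G=61 E=35 C=27 D=24 F=22 B=19 A=11
Assign: G→slot 2, E→slot 1, C→slot 4, D→slot 3, F skipped, B skipped, A→slot 5.
Slots: [1:E] [2:G] [3:D] [4:C] [5:A]
5 of 7 scheduled.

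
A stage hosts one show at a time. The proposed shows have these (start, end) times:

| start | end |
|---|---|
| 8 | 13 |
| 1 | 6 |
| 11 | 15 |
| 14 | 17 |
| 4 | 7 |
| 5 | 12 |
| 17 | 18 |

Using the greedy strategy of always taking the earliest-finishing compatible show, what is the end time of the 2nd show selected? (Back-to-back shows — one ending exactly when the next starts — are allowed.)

Sorted by end: (1,6)  (4,7)  (5,12)  (8,13)  (11,15)  (14,17)  (17,18)
take (1,6); skip (4,7); skip (5,12); take (8,13); take (14,17); take (17,18).
Selected: (1,6) (8,13) (14,17) (17,18)

13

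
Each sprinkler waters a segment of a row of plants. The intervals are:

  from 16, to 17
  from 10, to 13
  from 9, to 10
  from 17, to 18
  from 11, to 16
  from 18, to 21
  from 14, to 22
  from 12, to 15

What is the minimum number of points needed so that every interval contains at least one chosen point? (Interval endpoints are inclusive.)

Process intervals by earliest right end; each time one isn't hit yet, stab at its right endpoint.
Sorted: [9,10] [10,13] [12,15] [11,16] [16,17] [17,18] [18,21] [14,22]
{[9,10],[10,13]} hit by 10; {[12,15],[11,16]} hit by 15; {[16,17],[17,18]} hit by 17; {[18,21],[14,22]} hit by 21.
Points: 10, 15, 17, 21 (4 total).

4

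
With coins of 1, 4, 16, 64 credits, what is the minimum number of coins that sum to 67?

4

67 = 1×64 + 3×1
Total coins = 1 + 3 = 4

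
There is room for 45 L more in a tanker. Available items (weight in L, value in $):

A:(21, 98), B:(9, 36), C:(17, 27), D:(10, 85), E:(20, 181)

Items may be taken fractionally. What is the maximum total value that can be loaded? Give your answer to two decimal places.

Sort by value per unit weight and fill in that order.
Ratios (sorted): E 9.05, D 8.50, A 4.67, B 4.00, C 1.59
take E (20 @ 181); take D (10 @ 85); take 15/21 of A → 70.00. Capacity used 45/45.
Total value = 336.00

336.00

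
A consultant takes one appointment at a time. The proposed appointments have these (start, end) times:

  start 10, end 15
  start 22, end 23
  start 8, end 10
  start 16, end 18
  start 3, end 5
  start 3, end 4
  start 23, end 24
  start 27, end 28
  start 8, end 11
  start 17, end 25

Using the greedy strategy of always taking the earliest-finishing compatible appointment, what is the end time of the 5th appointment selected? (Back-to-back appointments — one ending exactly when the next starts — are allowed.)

23

Greedy by earliest finish: after sorting by end time, pick each interval compatible with the last pick.
By end time: (3,4), (3,5), (8,10), (8,11), (10,15), (16,18), (22,23), (23,24), (17,25), (27,28).
Pick (3,4); next start ≥ 4 → (8,10); next start ≥ 10 → (10,15); next start ≥ 15 → (16,18); next start ≥ 18 → (22,23); next start ≥ 23 → (23,24); next start ≥ 24 → (27,28).
Selected: (3,4) (8,10) (10,15) (16,18) (22,23) (23,24) (27,28)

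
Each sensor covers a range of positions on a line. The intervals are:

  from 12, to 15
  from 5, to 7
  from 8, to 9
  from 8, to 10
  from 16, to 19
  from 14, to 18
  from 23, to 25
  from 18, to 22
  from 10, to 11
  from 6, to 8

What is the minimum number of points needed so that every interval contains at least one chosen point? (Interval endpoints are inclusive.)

6

Process intervals by earliest right end; each time one isn't hit yet, stab at its right endpoint.
Sorted: [5,7] [6,8] [8,9] [8,10] [10,11] [12,15] [14,18] [16,19] [18,22] [23,25]
{[5,7],[6,8]} hit by 7; {[8,9],[8,10]} hit by 9; {[10,11]} hit by 11; {[12,15],[14,18]} hit by 15; {[16,19],[18,22]} hit by 19; {[23,25]} hit by 25.
Points: 7, 9, 11, 15, 19, 25 (6 total).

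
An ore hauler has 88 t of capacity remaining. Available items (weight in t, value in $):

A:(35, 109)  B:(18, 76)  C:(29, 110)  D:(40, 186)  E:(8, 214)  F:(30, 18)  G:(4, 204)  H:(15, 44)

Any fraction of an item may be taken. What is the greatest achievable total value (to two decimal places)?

Greedy by value/weight ratio, highest first.
Order: G (204/4=51.00) > E (214/8=26.75) > D (186/40=4.65) > B (76/18=4.22) > C (110/29=3.79) > A (109/35=3.11) > H (44/15=2.93) > F (18/30=0.60)
Fill: take G (4 @ 204) → take E (8 @ 214) → take D (40 @ 186) → take B (18 @ 76) → take 18/29 of C → 68.28; 88/88 used.
Total value = 748.28

748.28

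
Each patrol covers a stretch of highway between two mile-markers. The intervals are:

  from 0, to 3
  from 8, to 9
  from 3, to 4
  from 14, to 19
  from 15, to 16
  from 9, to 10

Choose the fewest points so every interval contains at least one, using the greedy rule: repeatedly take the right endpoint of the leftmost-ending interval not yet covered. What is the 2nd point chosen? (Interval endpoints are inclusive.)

Sort by right endpoint; whenever an interval is uncovered, place a point at its right end.
Sorted: [0,3] [3,4] [8,9] [9,10] [15,16] [14,19]
{[0,3],[3,4]} hit by 3; {[8,9],[9,10]} hit by 9; {[15,16],[14,19]} hit by 16.
Points: 3, 9, 16 (3 total).

9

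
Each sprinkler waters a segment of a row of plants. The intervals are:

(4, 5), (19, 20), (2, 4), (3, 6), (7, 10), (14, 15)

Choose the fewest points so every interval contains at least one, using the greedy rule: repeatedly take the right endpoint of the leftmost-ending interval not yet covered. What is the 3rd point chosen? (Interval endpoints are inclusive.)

Process intervals by earliest right end; each time one isn't hit yet, stab at its right endpoint.
Sorted: [2,4] [4,5] [3,6] [7,10] [14,15] [19,20]
{[2,4],[4,5],[3,6]} hit by 4; {[7,10]} hit by 10; {[14,15]} hit by 15; {[19,20]} hit by 20.
Points: 4, 10, 15, 20 (4 total).

15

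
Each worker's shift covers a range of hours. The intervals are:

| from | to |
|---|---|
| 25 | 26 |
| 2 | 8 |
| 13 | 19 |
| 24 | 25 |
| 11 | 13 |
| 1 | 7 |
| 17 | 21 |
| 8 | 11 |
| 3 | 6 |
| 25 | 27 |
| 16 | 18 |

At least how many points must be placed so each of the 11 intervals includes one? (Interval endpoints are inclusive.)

Sorted: [3,6] [1,7] [2,8] [8,11] [11,13] [16,18] [13,19] [17,21] [24,25] [25,26] [25,27]
{[3,6],[1,7],[2,8]} hit by 6; {[8,11],[11,13]} hit by 11; {[16,18],[13,19],[17,21]} hit by 18; {[24,25],[25,26],[25,27]} hit by 25.
Points: 6, 11, 18, 25 (4 total).

4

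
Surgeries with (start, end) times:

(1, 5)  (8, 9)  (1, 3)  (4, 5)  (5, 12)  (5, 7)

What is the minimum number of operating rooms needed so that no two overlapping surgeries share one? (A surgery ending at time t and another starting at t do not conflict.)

2

The answer is the maximum number of intervals overlapping at any instant.
starts: [1, 1, 4, 5, 5, 8]
ends:   [3, 5, 5, 7, 9, 12]
s1→1 s1→2  — peak 2.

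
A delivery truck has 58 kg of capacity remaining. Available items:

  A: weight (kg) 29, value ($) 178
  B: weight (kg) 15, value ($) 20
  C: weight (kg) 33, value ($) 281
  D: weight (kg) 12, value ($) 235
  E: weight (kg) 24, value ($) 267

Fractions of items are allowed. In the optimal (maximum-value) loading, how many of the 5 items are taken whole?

2

Ratios (sorted): D 19.58, E 11.12, C 8.52, A 6.14, B 1.33
take D (12 @ 235); take E (24 @ 267); take 22/33 of C → 187.33. Capacity used 58/58.
2 item(s) taken whole; one partial (take 22/33 of C).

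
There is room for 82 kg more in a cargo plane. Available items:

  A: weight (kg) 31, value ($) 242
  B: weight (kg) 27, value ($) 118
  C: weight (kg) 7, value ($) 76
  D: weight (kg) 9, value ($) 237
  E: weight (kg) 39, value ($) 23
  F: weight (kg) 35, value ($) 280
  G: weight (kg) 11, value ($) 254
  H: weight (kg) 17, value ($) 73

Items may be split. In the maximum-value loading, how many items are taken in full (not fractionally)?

4

Sort by value per unit weight and fill in that order.
Order: D (237/9=26.33) > G (254/11=23.09) > C (76/7=10.86) > F (280/35=8.00) > A (242/31=7.81) > B (118/27=4.37) > H (73/17=4.29) > E (23/39=0.59)
Fill: take D (9 @ 237) → take G (11 @ 254) → take C (7 @ 76) → take F (35 @ 280) → take 20/31 of A → 156.13; 82/82 used.
4 item(s) taken whole; one partial (take 20/31 of A).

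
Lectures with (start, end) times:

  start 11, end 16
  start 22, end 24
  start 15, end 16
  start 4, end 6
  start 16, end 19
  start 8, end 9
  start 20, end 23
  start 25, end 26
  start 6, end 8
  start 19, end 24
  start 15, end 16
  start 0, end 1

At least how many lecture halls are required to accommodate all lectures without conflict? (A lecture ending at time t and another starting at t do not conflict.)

3

Events (time:±→running): 0:+→1 1:-→0 4:+→1 6:-→0 6:+→1 8:-→0 8:+→1 9:-→0 11:+→1 15:+→2 15:+→3 … peak 3.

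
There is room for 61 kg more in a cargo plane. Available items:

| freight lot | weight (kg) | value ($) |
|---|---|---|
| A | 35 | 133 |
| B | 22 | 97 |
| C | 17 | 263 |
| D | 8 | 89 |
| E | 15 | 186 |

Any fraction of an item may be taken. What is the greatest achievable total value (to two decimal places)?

Ratios (sorted): C 15.47, E 12.40, D 11.12, B 4.41, A 3.80
take C (17 @ 263); take E (15 @ 186); take D (8 @ 89); take 21/22 of B → 92.59. Capacity used 61/61.
Total value = 630.59

630.59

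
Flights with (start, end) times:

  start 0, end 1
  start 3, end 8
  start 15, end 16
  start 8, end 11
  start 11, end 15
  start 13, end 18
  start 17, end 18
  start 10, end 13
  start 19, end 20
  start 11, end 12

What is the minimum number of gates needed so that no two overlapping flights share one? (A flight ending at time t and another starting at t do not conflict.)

starts: [0, 3, 8, 10, 11, 11, 13, 15, 17, 19]
ends:   [1, 8, 11, 12, 13, 15, 16, 18, 18, 20]
s0→1 e1→0 s3→1 e8→0 s8→1 s10→2 e11→1 s11→2 s11→3  — peak 3.

3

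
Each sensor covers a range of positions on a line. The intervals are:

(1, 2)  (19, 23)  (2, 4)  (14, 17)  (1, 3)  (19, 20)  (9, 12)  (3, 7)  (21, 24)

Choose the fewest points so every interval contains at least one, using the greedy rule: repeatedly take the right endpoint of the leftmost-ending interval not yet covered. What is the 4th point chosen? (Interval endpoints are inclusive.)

17

Sort by right endpoint; whenever an interval is uncovered, place a point at its right end.
Sorted: [1,2] [1,3] [2,4] [3,7] [9,12] [14,17] [19,20] [19,23] [21,24]
{[1,2],[1,3],[2,4]} hit by 2; {[3,7]} hit by 7; {[9,12]} hit by 12; {[14,17]} hit by 17; {[19,20],[19,23]} hit by 20; {[21,24]} hit by 24.
Points: 2, 7, 12, 17, 20, 24 (6 total).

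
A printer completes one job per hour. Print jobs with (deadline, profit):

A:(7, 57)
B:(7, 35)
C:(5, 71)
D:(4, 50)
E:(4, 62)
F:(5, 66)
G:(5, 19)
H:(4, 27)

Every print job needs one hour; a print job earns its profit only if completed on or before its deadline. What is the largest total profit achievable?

368

Take jobs in profit order; each goes to the latest open slot no later than its deadline.
Profit order: C=71 F=66 E=62 A=57 D=50 B=35 H=27 G=19
Assign: C→slot 5, F→slot 4, E→slot 3, A→slot 7, D→slot 2, B→slot 6, H→slot 1, G skipped.
Slots: [1:H] [2:D] [3:E] [4:F] [5:C] [6:B] [7:A]
Profit = 27 + 50 + 62 + 66 + 71 + 35 + 57 = 368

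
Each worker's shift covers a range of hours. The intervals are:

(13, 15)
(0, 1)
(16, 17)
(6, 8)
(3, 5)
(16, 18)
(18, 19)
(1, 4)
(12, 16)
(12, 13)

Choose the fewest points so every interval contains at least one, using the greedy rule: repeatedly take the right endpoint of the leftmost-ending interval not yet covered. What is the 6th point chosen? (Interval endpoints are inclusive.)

Sort by right endpoint; whenever an interval is uncovered, place a point at its right end.
By right end: [0,1]  [1,4]  [3,5]  [6,8]  [12,13]  [13,15]  [12,16]  [16,17]  [16,18]  [18,19]
[0,1] uncovered → point at 1; [3,5] uncovered → point at 5; [6,8] uncovered → point at 8; [12,13] uncovered → point at 13; [16,17] uncovered → point at 17; [18,19] uncovered → point at 19.
Points: 1, 5, 8, 13, 17, 19 (6 total).

19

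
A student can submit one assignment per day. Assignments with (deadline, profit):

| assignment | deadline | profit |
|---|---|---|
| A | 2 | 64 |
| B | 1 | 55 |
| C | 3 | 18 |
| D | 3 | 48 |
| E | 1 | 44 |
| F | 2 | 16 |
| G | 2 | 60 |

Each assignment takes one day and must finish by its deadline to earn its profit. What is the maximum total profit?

Take jobs in profit order; each goes to the latest open slot no later than its deadline.
Profit order: A=64 G=60 B=55 D=48 E=44 C=18 F=16
Assign: A→slot 2, G→slot 1, B skipped, D→slot 3, E skipped, C skipped, F skipped.
Slots: [1:G] [2:A] [3:D]
Profit = 60 + 64 + 48 = 172

172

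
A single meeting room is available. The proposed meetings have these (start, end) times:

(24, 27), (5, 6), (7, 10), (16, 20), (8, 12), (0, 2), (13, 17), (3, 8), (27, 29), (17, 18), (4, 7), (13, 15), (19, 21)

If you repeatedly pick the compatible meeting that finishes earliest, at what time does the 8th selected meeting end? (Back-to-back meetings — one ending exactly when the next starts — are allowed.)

By end time: (0,2), (5,6), (4,7), (3,8), (7,10), (8,12), (13,15), (13,17), (17,18), (16,20), (19,21), (24,27), (27,29).
Pick (0,2); next start ≥ 2 → (5,6); next start ≥ 6 → (7,10); next start ≥ 10 → (13,15); next start ≥ 15 → (17,18); next start ≥ 18 → (19,21); next start ≥ 21 → (24,27); next start ≥ 27 → (27,29).
Selected: (0,2) (5,6) (7,10) (13,15) (17,18) (19,21) (24,27) (27,29)

29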